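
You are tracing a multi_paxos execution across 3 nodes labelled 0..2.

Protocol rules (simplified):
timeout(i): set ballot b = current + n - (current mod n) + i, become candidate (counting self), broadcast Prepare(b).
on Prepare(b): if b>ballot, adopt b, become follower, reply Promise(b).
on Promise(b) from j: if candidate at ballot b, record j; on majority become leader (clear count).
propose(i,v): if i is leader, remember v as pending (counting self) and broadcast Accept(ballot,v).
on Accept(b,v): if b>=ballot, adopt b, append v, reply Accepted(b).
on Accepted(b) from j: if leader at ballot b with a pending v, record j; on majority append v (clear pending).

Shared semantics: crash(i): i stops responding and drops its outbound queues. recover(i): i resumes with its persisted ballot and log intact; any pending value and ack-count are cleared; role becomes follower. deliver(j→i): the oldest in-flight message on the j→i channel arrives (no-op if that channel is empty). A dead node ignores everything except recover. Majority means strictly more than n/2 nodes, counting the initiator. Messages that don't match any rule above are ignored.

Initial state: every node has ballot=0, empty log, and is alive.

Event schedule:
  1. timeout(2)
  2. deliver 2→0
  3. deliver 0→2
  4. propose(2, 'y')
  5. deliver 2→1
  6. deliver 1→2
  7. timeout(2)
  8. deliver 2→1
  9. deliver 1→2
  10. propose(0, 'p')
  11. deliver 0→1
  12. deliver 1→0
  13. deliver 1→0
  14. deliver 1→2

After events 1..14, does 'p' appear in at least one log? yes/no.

1. timeout(2):  <2:cand b5 ->
2. deliver 2→0:  <0:foll b5 ->
3. deliver 0→2:  <2:lead b5 ->
4. propose(2,'y'):  nop
5. deliver 2→1:  <1:foll b5 ->
6. deliver 1→2:  nop
7. timeout(2):  <2:cand b8 ->
8. deliver 2→1:  <1:foll b5 y>
9. deliver 1→2:  nop
10. propose(0,'p'):  nop
11. deliver 0→1:  nop
12. deliver 1→0:  nop
13. deliver 1→0:  nop
14. deliver 1→2:  nop

no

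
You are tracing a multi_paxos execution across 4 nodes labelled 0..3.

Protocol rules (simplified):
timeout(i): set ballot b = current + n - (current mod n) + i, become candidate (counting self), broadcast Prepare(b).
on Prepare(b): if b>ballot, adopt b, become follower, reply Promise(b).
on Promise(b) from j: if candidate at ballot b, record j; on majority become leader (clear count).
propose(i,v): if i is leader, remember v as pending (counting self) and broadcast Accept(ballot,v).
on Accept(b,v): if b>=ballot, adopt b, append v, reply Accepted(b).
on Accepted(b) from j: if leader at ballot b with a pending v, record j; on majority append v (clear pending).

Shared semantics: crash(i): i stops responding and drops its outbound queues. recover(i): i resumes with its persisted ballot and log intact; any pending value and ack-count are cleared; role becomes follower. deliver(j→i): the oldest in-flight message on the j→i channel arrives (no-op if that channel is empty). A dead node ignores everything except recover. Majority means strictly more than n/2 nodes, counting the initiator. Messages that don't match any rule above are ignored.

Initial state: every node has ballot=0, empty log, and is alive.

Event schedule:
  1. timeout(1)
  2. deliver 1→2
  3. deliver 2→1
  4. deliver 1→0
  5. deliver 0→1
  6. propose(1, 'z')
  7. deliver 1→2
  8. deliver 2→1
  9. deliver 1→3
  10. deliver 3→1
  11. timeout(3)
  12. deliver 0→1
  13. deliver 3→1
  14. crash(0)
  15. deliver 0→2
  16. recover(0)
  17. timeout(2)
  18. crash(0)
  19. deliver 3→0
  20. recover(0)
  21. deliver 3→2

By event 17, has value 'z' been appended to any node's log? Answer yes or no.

yes

after 1 — timeout(1): n1:cand/b5/[-]
after 2 — deliver 1→2: n2:foll/b5/[-]
after 3 — deliver 2→1: ·
after 4 — deliver 1→0: n0:foll/b5/[-]
after 5 — deliver 0→1: n1:lead/b5/[-]
after 6 — propose(1,'z'): ·
after 7 — deliver 1→2: n2:foll/b5/[z]
after 8 — deliver 2→1: ·
after 9 — deliver 1→3: n3:foll/b5/[-]
after 10 — deliver 3→1: ·
after 11 — timeout(3): n3:cand/b11/[-]
after 12 — deliver 0→1: ·
after 13 — deliver 3→1: n1:foll/b11/[-]
after 14 — crash(0): n0:✗foll/b5/[-]
after 15 — deliver 0→2: ·
after 16 — recover(0): n0:foll/b5/[-]
after 17 — timeout(2): n2:cand/b10/[z]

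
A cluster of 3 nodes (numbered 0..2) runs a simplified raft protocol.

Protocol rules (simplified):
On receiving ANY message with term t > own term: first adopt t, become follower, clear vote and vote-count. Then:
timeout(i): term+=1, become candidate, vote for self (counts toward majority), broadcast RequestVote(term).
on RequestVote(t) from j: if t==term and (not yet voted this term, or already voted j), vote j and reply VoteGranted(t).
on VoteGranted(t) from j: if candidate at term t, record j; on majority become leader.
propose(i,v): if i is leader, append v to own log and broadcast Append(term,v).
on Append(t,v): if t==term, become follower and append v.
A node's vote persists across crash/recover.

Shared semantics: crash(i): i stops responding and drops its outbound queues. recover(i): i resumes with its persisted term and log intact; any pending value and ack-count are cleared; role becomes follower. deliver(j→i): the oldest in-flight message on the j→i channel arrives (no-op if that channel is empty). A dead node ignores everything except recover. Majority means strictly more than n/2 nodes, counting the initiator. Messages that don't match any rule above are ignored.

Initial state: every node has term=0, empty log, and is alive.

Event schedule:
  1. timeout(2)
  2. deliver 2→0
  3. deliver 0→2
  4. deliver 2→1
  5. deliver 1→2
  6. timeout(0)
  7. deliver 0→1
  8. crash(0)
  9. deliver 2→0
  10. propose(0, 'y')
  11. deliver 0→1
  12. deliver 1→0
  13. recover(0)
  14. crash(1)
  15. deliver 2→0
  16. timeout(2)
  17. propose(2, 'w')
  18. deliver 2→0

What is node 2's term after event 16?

2

after 1 — timeout(2): n2:cand/t1/[-]
after 2 — deliver 2→0: n0:foll/t1/[-]
after 3 — deliver 0→2: n2:lead/t1/[-]
after 4 — deliver 2→1: n1:foll/t1/[-]
after 5 — deliver 1→2: ·
after 6 — timeout(0): n0:cand/t2/[-]
after 7 — deliver 0→1: n1:foll/t2/[-]
after 8 — crash(0): n0:✗cand/t2/[-]
after 9 — deliver 2→0: ·
after 10 — propose(0,'y'): ·
after 11 — deliver 0→1: ·
after 12 — deliver 1→0: ·
after 13 — recover(0): n0:foll/t2/[-]
after 14 — crash(1): n1:✗foll/t2/[-]
after 15 — deliver 2→0: ·
after 16 — timeout(2): n2:cand/t2/[-]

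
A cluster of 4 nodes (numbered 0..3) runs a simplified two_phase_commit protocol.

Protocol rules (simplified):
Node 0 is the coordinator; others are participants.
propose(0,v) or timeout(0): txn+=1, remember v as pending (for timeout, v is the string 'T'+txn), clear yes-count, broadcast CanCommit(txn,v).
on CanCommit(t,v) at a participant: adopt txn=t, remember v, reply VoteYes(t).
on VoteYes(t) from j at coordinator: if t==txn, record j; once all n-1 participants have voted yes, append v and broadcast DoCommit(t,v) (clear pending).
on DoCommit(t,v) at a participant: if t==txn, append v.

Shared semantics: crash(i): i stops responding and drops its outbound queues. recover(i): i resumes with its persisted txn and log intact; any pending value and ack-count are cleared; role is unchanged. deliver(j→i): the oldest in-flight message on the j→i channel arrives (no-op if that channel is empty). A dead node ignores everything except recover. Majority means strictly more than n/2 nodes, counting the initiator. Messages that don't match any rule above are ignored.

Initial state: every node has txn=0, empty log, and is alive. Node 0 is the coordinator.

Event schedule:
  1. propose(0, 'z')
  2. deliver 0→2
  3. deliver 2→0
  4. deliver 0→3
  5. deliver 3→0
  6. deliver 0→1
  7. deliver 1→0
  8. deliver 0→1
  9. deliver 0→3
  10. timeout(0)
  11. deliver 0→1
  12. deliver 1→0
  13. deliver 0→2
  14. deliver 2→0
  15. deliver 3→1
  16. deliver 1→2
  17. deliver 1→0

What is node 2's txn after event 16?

step 1 propose(0,'z'): 0={coor,t=1,log=-}
step 2 deliver 0→2: 2={part,t=1,log=-}
step 3 deliver 2→0: —
step 4 deliver 0→3: 3={part,t=1,log=-}
step 5 deliver 3→0: —
step 6 deliver 0→1: 1={part,t=1,log=-}
step 7 deliver 1→0: 0={coor,t=1,log=z}
step 8 deliver 0→1: 1={part,t=1,log=z}
step 9 deliver 0→3: 3={part,t=1,log=z}
step 10 timeout(0): 0={coor,t=2,log=z}
step 11 deliver 0→1: 1={part,t=2,log=z}
step 12 deliver 1→0: —
step 13 deliver 0→2: 2={part,t=1,log=z}
step 14 deliver 2→0: —
step 15 deliver 3→1: —
step 16 deliver 1→2: —

1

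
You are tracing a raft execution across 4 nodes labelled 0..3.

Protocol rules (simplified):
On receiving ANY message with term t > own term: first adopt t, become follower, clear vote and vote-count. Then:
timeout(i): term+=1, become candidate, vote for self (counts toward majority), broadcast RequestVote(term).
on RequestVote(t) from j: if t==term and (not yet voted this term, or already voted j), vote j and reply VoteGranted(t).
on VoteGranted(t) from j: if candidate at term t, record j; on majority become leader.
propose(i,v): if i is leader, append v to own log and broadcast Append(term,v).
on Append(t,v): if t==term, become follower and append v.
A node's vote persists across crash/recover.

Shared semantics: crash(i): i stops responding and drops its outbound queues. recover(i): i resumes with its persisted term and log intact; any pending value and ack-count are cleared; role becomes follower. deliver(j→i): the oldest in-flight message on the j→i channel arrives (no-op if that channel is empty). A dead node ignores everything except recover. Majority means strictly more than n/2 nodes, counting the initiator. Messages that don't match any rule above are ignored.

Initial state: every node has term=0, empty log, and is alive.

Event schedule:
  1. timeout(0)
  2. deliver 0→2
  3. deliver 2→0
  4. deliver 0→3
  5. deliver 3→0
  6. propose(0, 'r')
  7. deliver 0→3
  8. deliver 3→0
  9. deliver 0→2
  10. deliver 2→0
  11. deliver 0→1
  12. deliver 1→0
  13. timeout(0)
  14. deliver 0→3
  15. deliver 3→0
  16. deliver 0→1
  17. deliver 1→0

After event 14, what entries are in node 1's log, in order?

empty

[1] timeout(0) → N0(cand t1 [-])
[2] deliver 0→2 → N2(foll t1 [-])
[3] deliver 2→0 → ∅
[4] deliver 0→3 → N3(foll t1 [-])
[5] deliver 3→0 → N0(lead t1 [-])
[6] propose(0,'r') → N0(lead t1 [r])
[7] deliver 0→3 → N3(foll t1 [r])
[8] deliver 3→0 → ∅
[9] deliver 0→2 → N2(foll t1 [r])
[10] deliver 2→0 → ∅
[11] deliver 0→1 → N1(foll t1 [-])
[12] deliver 1→0 → ∅
[13] timeout(0) → N0(cand t2 [r])
[14] deliver 0→3 → N3(foll t2 [r])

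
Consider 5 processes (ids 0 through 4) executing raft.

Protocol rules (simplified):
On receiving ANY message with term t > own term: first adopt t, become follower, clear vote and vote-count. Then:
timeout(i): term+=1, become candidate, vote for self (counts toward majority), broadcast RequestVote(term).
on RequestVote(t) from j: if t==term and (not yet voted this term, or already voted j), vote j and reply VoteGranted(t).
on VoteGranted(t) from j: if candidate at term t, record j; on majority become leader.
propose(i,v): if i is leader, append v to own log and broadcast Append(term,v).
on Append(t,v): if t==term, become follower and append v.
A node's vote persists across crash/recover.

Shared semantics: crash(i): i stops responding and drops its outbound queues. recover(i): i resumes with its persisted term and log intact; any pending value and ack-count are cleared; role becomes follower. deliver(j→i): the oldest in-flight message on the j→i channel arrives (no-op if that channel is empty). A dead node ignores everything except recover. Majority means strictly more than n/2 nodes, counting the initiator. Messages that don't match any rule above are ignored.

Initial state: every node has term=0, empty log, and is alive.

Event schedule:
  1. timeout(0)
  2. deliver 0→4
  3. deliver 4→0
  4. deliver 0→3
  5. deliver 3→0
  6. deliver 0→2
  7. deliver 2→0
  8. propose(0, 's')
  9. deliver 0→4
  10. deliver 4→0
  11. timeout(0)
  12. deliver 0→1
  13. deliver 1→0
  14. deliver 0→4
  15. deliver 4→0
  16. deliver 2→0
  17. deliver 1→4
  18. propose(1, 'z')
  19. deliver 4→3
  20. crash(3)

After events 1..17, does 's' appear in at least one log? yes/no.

step 1 timeout(0): 0={cand,t=1,log=-}
step 2 deliver 0→4: 4={foll,t=1,log=-}
step 3 deliver 4→0: —
step 4 deliver 0→3: 3={foll,t=1,log=-}
step 5 deliver 3→0: 0={lead,t=1,log=-}
step 6 deliver 0→2: 2={foll,t=1,log=-}
step 7 deliver 2→0: —
step 8 propose(0,'s'): 0={lead,t=1,log=s}
step 9 deliver 0→4: 4={foll,t=1,log=s}
step 10 deliver 4→0: —
step 11 timeout(0): 0={cand,t=2,log=s}
step 12 deliver 0→1: 1={foll,t=1,log=-}
step 13 deliver 1→0: —
step 14 deliver 0→4: 4={foll,t=2,log=s}
step 15 deliver 4→0: —
step 16 deliver 2→0: —
step 17 deliver 1→4: —

yes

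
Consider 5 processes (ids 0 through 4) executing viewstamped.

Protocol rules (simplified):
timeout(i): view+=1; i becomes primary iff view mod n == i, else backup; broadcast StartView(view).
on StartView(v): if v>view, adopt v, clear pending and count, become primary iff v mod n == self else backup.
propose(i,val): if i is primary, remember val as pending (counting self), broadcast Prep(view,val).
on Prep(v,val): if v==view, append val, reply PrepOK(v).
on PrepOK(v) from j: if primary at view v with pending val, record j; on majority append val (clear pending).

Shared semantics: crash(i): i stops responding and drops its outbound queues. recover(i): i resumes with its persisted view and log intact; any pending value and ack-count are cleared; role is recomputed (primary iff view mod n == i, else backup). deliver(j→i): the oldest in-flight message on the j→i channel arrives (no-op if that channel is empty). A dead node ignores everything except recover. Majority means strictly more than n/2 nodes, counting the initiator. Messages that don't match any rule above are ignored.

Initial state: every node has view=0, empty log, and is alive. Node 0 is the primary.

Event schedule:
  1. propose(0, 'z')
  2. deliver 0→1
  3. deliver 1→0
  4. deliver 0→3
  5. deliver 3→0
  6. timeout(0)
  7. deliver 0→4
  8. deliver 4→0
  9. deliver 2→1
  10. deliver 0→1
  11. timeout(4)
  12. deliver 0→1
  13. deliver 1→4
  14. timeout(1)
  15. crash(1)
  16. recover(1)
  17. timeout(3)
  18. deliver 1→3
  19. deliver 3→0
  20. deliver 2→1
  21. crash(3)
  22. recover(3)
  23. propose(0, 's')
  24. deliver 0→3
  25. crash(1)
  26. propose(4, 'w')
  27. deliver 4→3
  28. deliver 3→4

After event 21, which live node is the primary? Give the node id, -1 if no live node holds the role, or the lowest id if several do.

-1

step 1 propose(0,'z'): —
step 2 deliver 0→1: 1={back,v=0,log=z}
step 3 deliver 1→0: —
step 4 deliver 0→3: 3={back,v=0,log=z}
step 5 deliver 3→0: 0={prim,v=0,log=z}
step 6 timeout(0): 0={back,v=1,log=z}
step 7 deliver 0→4: 4={back,v=0,log=z}
step 8 deliver 4→0: —
step 9 deliver 2→1: —
step 10 deliver 0→1: 1={prim,v=1,log=z}
step 11 timeout(4): 4={back,v=1,log=z}
step 12 deliver 0→1: —
step 13 deliver 1→4: —
step 14 timeout(1): 1={back,v=2,log=z}
step 15 crash(1): 1={✗back,v=2,log=z}
step 16 recover(1): 1={back,v=2,log=z}
step 17 timeout(3): 3={back,v=1,log=z}
step 18 deliver 1→3: —
step 19 deliver 3→0: —
step 20 deliver 2→1: —
step 21 crash(3): 3={✗back,v=1,log=z}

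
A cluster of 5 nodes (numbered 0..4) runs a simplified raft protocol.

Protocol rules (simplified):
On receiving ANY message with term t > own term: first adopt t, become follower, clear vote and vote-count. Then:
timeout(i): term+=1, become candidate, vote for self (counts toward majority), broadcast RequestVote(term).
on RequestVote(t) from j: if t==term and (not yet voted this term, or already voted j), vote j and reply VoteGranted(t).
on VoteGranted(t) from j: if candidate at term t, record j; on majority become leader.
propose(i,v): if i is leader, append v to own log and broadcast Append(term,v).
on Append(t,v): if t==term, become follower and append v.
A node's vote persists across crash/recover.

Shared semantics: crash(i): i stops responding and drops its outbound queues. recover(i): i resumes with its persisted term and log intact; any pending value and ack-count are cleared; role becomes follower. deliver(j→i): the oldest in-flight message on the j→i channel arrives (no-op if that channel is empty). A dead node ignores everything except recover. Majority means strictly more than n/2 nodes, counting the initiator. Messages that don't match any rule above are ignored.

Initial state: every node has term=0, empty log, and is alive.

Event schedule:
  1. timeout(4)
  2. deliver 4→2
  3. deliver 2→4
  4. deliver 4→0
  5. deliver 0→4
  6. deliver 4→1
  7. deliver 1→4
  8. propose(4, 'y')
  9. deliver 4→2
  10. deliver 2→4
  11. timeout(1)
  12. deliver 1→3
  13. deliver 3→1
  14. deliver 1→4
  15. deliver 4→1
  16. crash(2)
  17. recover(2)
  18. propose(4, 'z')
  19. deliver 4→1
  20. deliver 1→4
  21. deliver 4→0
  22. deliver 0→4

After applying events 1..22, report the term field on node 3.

2

step 1 timeout(4): 4={cand,t=1,log=-}
step 2 deliver 4→2: 2={foll,t=1,log=-}
step 3 deliver 2→4: —
step 4 deliver 4→0: 0={foll,t=1,log=-}
step 5 deliver 0→4: 4={lead,t=1,log=-}
step 6 deliver 4→1: 1={foll,t=1,log=-}
step 7 deliver 1→4: —
step 8 propose(4,'y'): 4={lead,t=1,log=y}
step 9 deliver 4→2: 2={foll,t=1,log=y}
step 10 deliver 2→4: —
step 11 timeout(1): 1={cand,t=2,log=-}
step 12 deliver 1→3: 3={foll,t=2,log=-}
step 13 deliver 3→1: —
step 14 deliver 1→4: 4={foll,t=2,log=y}
step 15 deliver 4→1: —
step 16 crash(2): 2={✗foll,t=1,log=y}
step 17 recover(2): 2={foll,t=1,log=y}
step 18 propose(4,'z'): —
step 19 deliver 4→1: 1={lead,t=2,log=-}
step 20 deliver 1→4: —
step 21 deliver 4→0: 0={foll,t=1,log=y}
step 22 deliver 0→4: —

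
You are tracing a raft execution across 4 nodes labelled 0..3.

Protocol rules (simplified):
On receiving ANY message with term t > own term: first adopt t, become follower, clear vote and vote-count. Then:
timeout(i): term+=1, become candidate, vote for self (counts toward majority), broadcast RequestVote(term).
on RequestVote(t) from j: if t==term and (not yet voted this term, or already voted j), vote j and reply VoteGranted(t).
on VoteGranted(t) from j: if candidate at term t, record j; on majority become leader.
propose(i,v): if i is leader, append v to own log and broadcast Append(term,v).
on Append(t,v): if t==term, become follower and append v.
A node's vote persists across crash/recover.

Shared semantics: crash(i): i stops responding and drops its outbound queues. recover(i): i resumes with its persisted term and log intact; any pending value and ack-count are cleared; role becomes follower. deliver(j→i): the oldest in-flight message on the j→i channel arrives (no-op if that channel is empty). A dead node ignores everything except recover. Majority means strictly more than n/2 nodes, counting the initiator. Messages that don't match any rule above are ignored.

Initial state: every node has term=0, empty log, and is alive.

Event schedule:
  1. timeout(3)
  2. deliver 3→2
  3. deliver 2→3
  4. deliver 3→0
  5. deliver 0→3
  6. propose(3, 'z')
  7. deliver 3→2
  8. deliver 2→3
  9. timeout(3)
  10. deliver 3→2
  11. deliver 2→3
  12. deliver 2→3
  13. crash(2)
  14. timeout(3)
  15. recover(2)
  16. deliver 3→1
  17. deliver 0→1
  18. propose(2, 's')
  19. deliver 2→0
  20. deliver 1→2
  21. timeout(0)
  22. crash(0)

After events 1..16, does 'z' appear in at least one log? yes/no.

step 1 timeout(3): 3={cand,t=1,log=-}
step 2 deliver 3→2: 2={foll,t=1,log=-}
step 3 deliver 2→3: —
step 4 deliver 3→0: 0={foll,t=1,log=-}
step 5 deliver 0→3: 3={lead,t=1,log=-}
step 6 propose(3,'z'): 3={lead,t=1,log=z}
step 7 deliver 3→2: 2={foll,t=1,log=z}
step 8 deliver 2→3: —
step 9 timeout(3): 3={cand,t=2,log=z}
step 10 deliver 3→2: 2={foll,t=2,log=z}
step 11 deliver 2→3: —
step 12 deliver 2→3: —
step 13 crash(2): 2={✗foll,t=2,log=z}
step 14 timeout(3): 3={cand,t=3,log=z}
step 15 recover(2): 2={foll,t=2,log=z}
step 16 deliver 3→1: 1={foll,t=1,log=-}

yes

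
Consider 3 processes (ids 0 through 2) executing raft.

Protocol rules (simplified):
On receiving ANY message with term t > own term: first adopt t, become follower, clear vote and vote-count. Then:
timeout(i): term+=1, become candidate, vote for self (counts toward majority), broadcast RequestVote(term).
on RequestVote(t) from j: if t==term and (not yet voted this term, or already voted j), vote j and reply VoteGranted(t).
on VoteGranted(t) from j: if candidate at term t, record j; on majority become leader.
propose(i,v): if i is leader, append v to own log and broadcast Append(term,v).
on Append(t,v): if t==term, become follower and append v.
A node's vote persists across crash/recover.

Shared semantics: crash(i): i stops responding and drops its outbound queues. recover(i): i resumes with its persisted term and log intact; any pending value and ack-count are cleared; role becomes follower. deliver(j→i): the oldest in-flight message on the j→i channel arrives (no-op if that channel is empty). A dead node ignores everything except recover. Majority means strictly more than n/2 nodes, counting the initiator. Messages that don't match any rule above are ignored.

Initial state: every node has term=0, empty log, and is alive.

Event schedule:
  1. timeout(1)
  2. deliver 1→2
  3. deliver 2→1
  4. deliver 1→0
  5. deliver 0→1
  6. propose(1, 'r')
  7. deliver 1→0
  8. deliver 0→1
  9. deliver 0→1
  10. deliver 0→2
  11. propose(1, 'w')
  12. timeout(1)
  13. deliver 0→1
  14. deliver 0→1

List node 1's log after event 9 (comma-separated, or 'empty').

[1] timeout(1) → N1(cand t1 [-])
[2] deliver 1→2 → N2(foll t1 [-])
[3] deliver 2→1 → N1(lead t1 [-])
[4] deliver 1→0 → N0(foll t1 [-])
[5] deliver 0→1 → ∅
[6] propose(1,'r') → N1(lead t1 [r])
[7] deliver 1→0 → N0(foll t1 [r])
[8] deliver 0→1 → ∅
[9] deliver 0→1 → ∅

r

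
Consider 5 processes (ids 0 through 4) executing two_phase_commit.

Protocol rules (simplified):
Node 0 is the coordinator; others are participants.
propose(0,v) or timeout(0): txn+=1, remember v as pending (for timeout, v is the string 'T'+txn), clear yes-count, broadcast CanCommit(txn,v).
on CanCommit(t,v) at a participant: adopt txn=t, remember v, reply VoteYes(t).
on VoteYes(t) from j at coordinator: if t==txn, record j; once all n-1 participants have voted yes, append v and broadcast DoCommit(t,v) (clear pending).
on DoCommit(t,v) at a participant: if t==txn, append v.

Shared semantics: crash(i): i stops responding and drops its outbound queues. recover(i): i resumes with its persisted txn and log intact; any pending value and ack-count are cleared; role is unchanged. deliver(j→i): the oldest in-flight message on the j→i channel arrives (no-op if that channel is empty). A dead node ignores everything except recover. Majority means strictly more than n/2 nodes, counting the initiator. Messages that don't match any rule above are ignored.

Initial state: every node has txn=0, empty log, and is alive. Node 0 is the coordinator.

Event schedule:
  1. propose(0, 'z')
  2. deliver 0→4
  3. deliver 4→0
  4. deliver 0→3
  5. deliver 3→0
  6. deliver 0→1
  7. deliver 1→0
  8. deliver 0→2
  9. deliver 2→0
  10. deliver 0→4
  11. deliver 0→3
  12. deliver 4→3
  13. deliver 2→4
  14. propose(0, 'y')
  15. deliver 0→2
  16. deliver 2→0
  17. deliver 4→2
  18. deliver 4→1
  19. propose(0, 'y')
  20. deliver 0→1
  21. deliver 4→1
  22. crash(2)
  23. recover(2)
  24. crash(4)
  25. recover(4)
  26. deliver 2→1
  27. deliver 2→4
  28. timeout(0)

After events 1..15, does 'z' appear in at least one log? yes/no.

yes

1. propose(0,'z'):  <0:coor t1 ->
2. deliver 0→4:  <4:part t1 ->
3. deliver 4→0:  nop
4. deliver 0→3:  <3:part t1 ->
5. deliver 3→0:  nop
6. deliver 0→1:  <1:part t1 ->
7. deliver 1→0:  nop
8. deliver 0→2:  <2:part t1 ->
9. deliver 2→0:  <0:coor t1 z>
10. deliver 0→4:  <4:part t1 z>
11. deliver 0→3:  <3:part t1 z>
12. deliver 4→3:  nop
13. deliver 2→4:  nop
14. propose(0,'y'):  <0:coor t2 z>
15. deliver 0→2:  <2:part t1 z>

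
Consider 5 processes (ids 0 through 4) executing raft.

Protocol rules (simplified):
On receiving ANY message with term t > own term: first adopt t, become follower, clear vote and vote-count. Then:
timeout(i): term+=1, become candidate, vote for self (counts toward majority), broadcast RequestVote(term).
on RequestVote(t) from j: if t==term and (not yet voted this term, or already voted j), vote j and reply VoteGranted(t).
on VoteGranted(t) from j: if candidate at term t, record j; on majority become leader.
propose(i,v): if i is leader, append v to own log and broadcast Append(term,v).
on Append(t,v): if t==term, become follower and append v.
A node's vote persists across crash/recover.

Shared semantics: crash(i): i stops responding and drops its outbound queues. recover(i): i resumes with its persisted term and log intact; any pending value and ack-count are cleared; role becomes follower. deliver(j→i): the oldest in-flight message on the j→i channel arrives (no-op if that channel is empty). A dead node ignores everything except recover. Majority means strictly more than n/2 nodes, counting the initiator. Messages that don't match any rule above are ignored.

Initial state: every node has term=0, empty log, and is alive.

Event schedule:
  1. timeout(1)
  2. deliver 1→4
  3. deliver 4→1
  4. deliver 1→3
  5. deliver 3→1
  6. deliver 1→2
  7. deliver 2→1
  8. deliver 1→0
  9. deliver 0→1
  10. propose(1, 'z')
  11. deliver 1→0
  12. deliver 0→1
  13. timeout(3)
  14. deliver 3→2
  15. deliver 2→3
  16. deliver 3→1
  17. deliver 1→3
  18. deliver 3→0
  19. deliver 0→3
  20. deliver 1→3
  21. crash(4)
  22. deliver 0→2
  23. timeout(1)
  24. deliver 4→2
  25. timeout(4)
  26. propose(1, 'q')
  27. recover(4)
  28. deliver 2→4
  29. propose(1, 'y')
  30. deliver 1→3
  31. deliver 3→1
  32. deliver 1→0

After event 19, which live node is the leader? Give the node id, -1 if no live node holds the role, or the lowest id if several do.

after 1 — timeout(1): n1:cand/t1/[-]
after 2 — deliver 1→4: n4:foll/t1/[-]
after 3 — deliver 4→1: ·
after 4 — deliver 1→3: n3:foll/t1/[-]
after 5 — deliver 3→1: n1:lead/t1/[-]
after 6 — deliver 1→2: n2:foll/t1/[-]
after 7 — deliver 2→1: ·
after 8 — deliver 1→0: n0:foll/t1/[-]
after 9 — deliver 0→1: ·
after 10 — propose(1,'z'): n1:lead/t1/[z]
after 11 — deliver 1→0: n0:foll/t1/[z]
after 12 — deliver 0→1: ·
after 13 — timeout(3): n3:cand/t2/[-]
after 14 — deliver 3→2: n2:foll/t2/[-]
after 15 — deliver 2→3: ·
after 16 — deliver 3→1: n1:foll/t2/[z]
after 17 — deliver 1→3: ·
after 18 — deliver 3→0: n0:foll/t2/[z]
after 19 — deliver 0→3: n3:lead/t2/[-]

3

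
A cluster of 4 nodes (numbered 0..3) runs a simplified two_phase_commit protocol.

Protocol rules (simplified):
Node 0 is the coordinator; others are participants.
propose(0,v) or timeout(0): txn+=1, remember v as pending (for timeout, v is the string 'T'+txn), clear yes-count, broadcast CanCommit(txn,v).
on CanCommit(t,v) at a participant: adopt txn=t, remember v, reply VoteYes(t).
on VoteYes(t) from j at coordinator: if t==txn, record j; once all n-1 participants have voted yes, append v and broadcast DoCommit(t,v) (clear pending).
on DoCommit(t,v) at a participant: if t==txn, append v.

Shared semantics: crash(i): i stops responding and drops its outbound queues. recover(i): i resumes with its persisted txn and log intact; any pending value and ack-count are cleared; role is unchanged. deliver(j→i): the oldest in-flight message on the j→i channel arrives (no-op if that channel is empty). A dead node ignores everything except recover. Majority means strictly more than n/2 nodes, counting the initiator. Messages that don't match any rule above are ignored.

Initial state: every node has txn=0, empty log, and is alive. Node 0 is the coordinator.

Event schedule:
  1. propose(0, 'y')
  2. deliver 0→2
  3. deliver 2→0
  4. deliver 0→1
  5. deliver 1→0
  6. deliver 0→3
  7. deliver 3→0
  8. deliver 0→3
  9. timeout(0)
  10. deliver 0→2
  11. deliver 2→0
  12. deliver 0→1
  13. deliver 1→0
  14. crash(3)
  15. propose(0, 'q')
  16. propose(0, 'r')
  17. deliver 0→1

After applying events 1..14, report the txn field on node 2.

e1 propose(0,'y'): 0[coor,t=1,-]
e2 deliver 0→2: 2[part,t=1,-]
e3 deliver 2→0: ·
e4 deliver 0→1: 1[part,t=1,-]
e5 deliver 1→0: ·
e6 deliver 0→3: 3[part,t=1,-]
e7 deliver 3→0: 0[coor,t=1,y]
e8 deliver 0→3: 3[part,t=1,y]
e9 timeout(0): 0[coor,t=2,y]
e10 deliver 0→2: 2[part,t=1,y]
e11 deliver 2→0: ·
e12 deliver 0→1: 1[part,t=1,y]
e13 deliver 1→0: ·
e14 crash(3): 3[✗part,t=1,y]

1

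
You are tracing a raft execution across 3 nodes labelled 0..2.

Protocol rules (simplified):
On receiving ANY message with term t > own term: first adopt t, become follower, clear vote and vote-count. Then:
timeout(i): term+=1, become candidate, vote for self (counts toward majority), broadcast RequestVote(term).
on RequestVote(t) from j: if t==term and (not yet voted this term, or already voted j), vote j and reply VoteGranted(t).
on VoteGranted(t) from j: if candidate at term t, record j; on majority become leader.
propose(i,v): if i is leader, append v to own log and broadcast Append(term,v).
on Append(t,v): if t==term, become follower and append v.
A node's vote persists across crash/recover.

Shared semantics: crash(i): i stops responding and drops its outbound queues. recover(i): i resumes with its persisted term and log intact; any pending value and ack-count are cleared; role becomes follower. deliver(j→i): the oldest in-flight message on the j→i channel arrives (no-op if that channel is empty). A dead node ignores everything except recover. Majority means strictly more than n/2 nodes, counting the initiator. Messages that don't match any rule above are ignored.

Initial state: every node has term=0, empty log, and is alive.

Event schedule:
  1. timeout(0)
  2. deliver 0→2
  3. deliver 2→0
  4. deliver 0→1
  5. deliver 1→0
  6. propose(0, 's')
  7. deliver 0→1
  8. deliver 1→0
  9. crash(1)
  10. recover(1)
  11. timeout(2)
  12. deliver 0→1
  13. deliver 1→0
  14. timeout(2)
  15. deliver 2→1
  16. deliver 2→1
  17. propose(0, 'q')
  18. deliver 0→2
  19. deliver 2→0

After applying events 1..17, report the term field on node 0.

1

step 1 timeout(0): 0={cand,t=1,log=-}
step 2 deliver 0→2: 2={foll,t=1,log=-}
step 3 deliver 2→0: 0={lead,t=1,log=-}
step 4 deliver 0→1: 1={foll,t=1,log=-}
step 5 deliver 1→0: —
step 6 propose(0,'s'): 0={lead,t=1,log=s}
step 7 deliver 0→1: 1={foll,t=1,log=s}
step 8 deliver 1→0: —
step 9 crash(1): 1={✗foll,t=1,log=s}
step 10 recover(1): 1={foll,t=1,log=s}
step 11 timeout(2): 2={cand,t=2,log=-}
step 12 deliver 0→1: —
step 13 deliver 1→0: —
step 14 timeout(2): 2={cand,t=3,log=-}
step 15 deliver 2→1: 1={foll,t=2,log=s}
step 16 deliver 2→1: 1={foll,t=3,log=s}
step 17 propose(0,'q'): 0={lead,t=1,log=s,q}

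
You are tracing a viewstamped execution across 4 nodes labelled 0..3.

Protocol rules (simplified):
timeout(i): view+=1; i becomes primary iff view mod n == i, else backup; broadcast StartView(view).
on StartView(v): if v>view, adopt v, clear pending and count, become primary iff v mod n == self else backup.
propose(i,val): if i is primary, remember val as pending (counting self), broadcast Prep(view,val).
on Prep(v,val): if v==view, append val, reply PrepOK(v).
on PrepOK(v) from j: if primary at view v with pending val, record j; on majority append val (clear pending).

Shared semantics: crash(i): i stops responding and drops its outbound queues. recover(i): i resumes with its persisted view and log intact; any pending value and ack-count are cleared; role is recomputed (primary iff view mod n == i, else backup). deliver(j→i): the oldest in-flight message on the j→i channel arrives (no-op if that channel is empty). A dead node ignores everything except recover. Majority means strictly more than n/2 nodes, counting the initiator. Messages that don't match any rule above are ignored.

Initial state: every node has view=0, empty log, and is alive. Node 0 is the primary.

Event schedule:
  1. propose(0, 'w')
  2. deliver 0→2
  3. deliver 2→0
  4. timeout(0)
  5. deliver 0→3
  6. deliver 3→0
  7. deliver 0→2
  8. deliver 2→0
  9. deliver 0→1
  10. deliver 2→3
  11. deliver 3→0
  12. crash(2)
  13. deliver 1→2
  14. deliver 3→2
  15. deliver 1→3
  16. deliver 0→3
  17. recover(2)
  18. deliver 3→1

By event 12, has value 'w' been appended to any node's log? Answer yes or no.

yes

step 1 propose(0,'w'): —
step 2 deliver 0→2: 2={back,v=0,log=w}
step 3 deliver 2→0: —
step 4 timeout(0): 0={back,v=1,log=-}
step 5 deliver 0→3: 3={back,v=0,log=w}
step 6 deliver 3→0: —
step 7 deliver 0→2: 2={back,v=1,log=w}
step 8 deliver 2→0: —
step 9 deliver 0→1: 1={back,v=0,log=w}
step 10 deliver 2→3: —
step 11 deliver 3→0: —
step 12 crash(2): 2={✗back,v=1,log=w}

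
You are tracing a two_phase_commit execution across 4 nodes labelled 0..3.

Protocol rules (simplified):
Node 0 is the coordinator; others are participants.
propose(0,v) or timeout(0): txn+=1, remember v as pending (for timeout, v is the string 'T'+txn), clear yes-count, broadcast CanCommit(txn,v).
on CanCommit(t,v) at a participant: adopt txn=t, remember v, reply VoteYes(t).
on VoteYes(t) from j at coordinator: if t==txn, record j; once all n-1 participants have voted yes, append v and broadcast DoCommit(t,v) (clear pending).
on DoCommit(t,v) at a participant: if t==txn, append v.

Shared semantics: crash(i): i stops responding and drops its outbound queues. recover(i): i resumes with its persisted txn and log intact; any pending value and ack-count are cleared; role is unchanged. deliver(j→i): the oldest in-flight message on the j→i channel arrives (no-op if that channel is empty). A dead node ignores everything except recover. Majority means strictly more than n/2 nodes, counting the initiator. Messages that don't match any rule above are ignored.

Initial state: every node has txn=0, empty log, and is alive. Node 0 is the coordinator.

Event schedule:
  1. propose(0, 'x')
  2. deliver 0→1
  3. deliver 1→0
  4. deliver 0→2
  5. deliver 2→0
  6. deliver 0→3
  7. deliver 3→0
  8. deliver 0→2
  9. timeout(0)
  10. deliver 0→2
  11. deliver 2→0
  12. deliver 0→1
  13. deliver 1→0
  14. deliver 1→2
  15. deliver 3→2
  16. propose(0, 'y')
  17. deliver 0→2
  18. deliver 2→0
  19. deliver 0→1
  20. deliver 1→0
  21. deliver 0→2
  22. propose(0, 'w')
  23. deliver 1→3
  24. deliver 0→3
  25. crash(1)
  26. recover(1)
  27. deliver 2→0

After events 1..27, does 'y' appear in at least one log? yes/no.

1. propose(0,'x'):  <0:coor t1 ->
2. deliver 0→1:  <1:part t1 ->
3. deliver 1→0:  nop
4. deliver 0→2:  <2:part t1 ->
5. deliver 2→0:  nop
6. deliver 0→3:  <3:part t1 ->
7. deliver 3→0:  <0:coor t1 x>
8. deliver 0→2:  <2:part t1 x>
9. timeout(0):  <0:coor t2 x>
10. deliver 0→2:  <2:part t2 x>
11. deliver 2→0:  nop
12. deliver 0→1:  <1:part t1 x>
13. deliver 1→0:  nop
14. deliver 1→2:  nop
15. deliver 3→2:  nop
16. propose(0,'y'):  <0:coor t3 x>
17. deliver 0→2:  <2:part t3 x>
18. deliver 2→0:  nop
19. deliver 0→1:  <1:part t2 x>
20. deliver 1→0:  nop
21. deliver 0→2:  nop
22. propose(0,'w'):  <0:coor t4 x>
23. deliver 1→3:  nop
24. deliver 0→3:  <3:part t1 x>
25. crash(1):  <1:✗part t2 x>
26. recover(1):  <1:part t2 x>
27. deliver 2→0:  nop

no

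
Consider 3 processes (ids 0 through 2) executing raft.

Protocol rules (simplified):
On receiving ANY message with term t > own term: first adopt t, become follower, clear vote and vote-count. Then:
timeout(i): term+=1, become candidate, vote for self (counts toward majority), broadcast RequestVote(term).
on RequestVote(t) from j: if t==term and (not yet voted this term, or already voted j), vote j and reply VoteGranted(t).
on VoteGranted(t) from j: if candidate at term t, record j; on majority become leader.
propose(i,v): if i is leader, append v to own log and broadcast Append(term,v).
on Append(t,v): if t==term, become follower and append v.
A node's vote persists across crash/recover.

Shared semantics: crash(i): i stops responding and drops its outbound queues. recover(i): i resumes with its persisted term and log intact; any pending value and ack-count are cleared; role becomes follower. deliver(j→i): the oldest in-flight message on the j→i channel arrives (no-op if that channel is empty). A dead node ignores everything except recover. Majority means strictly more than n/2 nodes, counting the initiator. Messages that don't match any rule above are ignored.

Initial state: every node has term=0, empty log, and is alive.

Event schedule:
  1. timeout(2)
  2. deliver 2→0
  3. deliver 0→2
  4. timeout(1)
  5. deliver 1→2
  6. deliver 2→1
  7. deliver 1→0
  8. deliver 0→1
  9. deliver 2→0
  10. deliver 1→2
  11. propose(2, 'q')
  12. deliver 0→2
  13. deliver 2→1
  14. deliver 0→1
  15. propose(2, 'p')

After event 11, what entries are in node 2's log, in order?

after 1 — timeout(2): n2:cand/t1/[-]
after 2 — deliver 2→0: n0:foll/t1/[-]
after 3 — deliver 0→2: n2:lead/t1/[-]
after 4 — timeout(1): n1:cand/t1/[-]
after 5 — deliver 1→2: ·
after 6 — deliver 2→1: ·
after 7 — deliver 1→0: ·
after 8 — deliver 0→1: ·
after 9 — deliver 2→0: ·
after 10 — deliver 1→2: ·
after 11 — propose(2,'q'): n2:lead/t1/[q]

q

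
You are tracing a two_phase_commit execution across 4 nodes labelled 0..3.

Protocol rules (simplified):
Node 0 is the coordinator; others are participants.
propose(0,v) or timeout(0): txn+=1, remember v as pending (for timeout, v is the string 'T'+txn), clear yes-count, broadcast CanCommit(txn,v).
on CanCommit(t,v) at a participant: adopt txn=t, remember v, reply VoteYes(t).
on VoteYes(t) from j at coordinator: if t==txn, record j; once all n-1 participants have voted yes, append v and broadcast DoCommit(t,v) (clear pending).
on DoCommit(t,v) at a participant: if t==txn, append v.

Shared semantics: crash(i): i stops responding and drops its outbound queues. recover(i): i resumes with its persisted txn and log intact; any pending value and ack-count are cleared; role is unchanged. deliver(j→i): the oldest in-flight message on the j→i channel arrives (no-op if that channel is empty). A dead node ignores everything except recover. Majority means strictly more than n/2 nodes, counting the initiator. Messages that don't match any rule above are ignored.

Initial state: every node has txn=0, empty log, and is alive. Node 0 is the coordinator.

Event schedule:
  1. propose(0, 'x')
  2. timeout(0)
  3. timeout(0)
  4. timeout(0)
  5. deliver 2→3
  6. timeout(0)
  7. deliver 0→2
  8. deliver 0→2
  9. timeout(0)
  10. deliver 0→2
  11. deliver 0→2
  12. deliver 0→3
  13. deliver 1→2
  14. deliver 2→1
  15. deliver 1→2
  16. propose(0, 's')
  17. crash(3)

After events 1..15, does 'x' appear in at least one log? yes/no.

no

1. propose(0,'x'):  <0:coor t1 ->
2. timeout(0):  <0:coor t2 ->
3. timeout(0):  <0:coor t3 ->
4. timeout(0):  <0:coor t4 ->
5. deliver 2→3:  nop
6. timeout(0):  <0:coor t5 ->
7. deliver 0→2:  <2:part t1 ->
8. deliver 0→2:  <2:part t2 ->
9. timeout(0):  <0:coor t6 ->
10. deliver 0→2:  <2:part t3 ->
11. deliver 0→2:  <2:part t4 ->
12. deliver 0→3:  <3:part t1 ->
13. deliver 1→2:  nop
14. deliver 2→1:  nop
15. deliver 1→2:  nop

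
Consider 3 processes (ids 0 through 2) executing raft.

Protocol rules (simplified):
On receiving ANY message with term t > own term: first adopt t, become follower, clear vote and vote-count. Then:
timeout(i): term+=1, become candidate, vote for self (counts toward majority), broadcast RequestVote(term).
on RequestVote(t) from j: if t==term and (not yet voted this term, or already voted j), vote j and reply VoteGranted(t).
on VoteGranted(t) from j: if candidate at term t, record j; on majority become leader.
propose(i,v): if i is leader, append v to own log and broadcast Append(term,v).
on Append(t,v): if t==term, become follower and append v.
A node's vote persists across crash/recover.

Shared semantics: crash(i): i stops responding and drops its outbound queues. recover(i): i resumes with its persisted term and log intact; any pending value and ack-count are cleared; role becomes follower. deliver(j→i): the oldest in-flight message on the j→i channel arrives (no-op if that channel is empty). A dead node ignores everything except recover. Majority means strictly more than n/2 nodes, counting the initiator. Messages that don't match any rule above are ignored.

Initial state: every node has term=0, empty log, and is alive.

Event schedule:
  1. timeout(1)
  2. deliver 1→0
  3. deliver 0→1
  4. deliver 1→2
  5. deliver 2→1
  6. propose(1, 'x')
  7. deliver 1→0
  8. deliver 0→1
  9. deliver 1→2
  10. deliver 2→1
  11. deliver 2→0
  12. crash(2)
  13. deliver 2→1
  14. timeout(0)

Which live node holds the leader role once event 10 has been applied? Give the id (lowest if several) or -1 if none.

1

e1 timeout(1): 1[cand,t=1,-]
e2 deliver 1→0: 0[foll,t=1,-]
e3 deliver 0→1: 1[lead,t=1,-]
e4 deliver 1→2: 2[foll,t=1,-]
e5 deliver 2→1: ·
e6 propose(1,'x'): 1[lead,t=1,x]
e7 deliver 1→0: 0[foll,t=1,x]
e8 deliver 0→1: ·
e9 deliver 1→2: 2[foll,t=1,x]
e10 deliver 2→1: ·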